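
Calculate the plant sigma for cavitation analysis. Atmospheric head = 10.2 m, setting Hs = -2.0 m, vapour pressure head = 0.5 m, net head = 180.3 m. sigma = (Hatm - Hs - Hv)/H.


sigma = (10.2 - (-2.0) - 0.5) / 180.3 = 0.0649


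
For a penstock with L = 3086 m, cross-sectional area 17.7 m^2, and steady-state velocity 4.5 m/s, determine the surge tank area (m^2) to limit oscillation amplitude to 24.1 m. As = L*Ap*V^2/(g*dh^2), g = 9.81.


As = 3086 * 17.7 * 4.5^2 / (9.81 * 24.1^2) = 194.1293 m^2


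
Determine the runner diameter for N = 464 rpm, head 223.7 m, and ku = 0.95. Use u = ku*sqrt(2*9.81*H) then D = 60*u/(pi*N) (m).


u = 0.95 * sqrt(2*9.81*223.7) = 62.9370 m/s
D = 60 * 62.9370 / (pi * 464) = 2.5905 m


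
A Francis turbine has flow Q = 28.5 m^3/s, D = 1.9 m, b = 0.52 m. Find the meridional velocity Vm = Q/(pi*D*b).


Vm = 28.5 / (pi * 1.9 * 0.52) = 9.1820 m/s


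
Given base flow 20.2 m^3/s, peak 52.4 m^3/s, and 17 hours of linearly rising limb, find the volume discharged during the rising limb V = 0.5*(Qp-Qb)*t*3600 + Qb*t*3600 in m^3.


V = 0.5*(52.4 - 20.2)*17*3600 + 20.2*17*3600 = 2.2216e+06 m^3


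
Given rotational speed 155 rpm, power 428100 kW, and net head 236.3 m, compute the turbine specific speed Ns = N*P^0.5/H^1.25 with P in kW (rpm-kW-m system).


Ns = 155 * 428100^0.5 / 236.3^1.25 = 109.4648


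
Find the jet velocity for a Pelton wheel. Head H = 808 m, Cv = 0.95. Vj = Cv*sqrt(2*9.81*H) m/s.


Vj = 0.95 * sqrt(2*9.81*808) = 119.6131 m/s


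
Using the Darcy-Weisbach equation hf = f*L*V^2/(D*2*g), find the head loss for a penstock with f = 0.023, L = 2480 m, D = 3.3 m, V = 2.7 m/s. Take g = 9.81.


hf = 0.023 * 2480 * 2.7^2 / (3.3 * 2 * 9.81) = 6.4224 m


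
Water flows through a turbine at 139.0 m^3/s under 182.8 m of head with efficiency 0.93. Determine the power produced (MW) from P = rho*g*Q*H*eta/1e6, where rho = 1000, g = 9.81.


P = 1000 * 9.81 * 139.0 * 182.8 * 0.93 / 1e6 = 231.8158 MW


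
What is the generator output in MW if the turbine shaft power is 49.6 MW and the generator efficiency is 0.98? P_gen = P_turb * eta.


P_gen = 49.6 * 0.98 = 48.6080 MW


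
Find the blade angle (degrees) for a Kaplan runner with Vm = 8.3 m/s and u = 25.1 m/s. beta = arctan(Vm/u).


beta = arctan(8.3 / 25.1) = 18.2979 degrees


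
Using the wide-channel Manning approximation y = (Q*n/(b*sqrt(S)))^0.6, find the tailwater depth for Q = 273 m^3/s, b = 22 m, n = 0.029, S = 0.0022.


y = (273 * 0.029 / (22 * 0.0022^0.5))^0.6 = 3.3959 m


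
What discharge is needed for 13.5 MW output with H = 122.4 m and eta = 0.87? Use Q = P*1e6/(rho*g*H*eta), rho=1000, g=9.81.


Q = 13.5 * 1e6 / (1000 * 9.81 * 122.4 * 0.87) = 12.9230 m^3/s


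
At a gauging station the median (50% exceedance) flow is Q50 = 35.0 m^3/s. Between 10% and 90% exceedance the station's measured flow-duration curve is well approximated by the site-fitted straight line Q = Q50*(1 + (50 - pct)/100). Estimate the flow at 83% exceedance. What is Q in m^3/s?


Q = 35.0 * (1 + (50 - 83)/100) = 23.4500 m^3/s


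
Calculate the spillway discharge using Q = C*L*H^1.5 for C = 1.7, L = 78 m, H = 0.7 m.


Q = 1.7 * 78 * 0.7^1.5 = 77.6588 m^3/s


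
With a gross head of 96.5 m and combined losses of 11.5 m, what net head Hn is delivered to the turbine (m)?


Hn = 96.5 - 11.5 = 85.0000 m


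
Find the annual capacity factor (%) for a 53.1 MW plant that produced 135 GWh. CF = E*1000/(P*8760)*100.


CF = 135 * 1000 / (53.1 * 8760) * 100 = 29.0225 %


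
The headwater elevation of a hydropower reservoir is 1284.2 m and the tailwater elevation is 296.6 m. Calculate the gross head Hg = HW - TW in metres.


Hg = 1284.2 - 296.6 = 987.6000 m


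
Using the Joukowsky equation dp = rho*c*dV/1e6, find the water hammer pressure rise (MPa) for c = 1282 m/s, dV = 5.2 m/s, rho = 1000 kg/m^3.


dp = 1000 * 1282 * 5.2 / 1e6 = 6.6664 MPa


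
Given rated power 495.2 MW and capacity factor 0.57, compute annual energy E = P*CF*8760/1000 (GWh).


E = 495.2 * 0.57 * 8760 / 1000 = 2472.6326 GWh


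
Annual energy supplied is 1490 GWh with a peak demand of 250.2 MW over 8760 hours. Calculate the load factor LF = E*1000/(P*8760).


LF = 1490 * 1000 / (250.2 * 8760) = 0.6798


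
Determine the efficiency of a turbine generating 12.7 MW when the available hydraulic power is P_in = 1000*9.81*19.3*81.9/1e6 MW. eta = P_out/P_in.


P_in = 1000 * 9.81 * 19.3 * 81.9 / 1e6 = 15.5064 MW
eta = 12.7 / 15.5064 = 0.8190


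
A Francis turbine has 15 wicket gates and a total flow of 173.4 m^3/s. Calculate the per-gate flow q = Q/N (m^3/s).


q = 173.4 / 15 = 11.5600 m^3/s


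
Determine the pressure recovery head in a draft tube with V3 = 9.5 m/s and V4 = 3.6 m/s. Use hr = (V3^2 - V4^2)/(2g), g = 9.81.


hr = (9.5^2 - 3.6^2) / (2*9.81) = 3.9393 m


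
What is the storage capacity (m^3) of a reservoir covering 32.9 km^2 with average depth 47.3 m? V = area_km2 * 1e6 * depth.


V = 32.9 * 1e6 * 47.3 = 1.5562e+09 m^3


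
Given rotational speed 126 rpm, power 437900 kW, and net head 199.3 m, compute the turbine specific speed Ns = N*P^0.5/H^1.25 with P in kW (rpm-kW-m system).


Ns = 126 * 437900^0.5 / 199.3^1.25 = 111.3458


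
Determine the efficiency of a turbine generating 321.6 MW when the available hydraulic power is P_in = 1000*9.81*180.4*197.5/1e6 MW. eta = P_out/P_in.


P_in = 1000 * 9.81 * 180.4 * 197.5 / 1e6 = 349.5205 MW
eta = 321.6 / 349.5205 = 0.9201


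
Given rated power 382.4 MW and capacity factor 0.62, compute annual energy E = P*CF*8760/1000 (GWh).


E = 382.4 * 0.62 * 8760 / 1000 = 2076.8909 GWh


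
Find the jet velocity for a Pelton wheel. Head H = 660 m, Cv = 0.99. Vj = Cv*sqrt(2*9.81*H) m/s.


Vj = 0.99 * sqrt(2*9.81*660) = 112.6566 m/s


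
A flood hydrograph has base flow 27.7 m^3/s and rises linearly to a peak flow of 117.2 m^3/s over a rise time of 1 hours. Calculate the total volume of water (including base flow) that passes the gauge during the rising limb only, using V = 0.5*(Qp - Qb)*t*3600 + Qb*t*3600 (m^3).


V = 0.5*(117.2 - 27.7)*1*3600 + 27.7*1*3600 = 260820.0000 m^3


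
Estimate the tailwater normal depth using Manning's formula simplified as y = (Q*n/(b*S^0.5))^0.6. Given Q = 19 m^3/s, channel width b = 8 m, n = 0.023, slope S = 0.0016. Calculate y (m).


y = (19 * 0.023 / (8 * 0.0016^0.5))^0.6 = 1.2056 m


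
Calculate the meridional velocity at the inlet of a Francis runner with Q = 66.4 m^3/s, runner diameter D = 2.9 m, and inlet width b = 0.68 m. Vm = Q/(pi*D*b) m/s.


Vm = 66.4 / (pi * 2.9 * 0.68) = 10.7179 m/s


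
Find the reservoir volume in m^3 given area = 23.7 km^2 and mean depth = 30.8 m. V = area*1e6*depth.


V = 23.7 * 1e6 * 30.8 = 7.2996e+08 m^3


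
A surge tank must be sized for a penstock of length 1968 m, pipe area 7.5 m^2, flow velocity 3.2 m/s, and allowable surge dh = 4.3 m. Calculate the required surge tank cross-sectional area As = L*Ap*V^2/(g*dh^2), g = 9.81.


As = 1968 * 7.5 * 3.2^2 / (9.81 * 4.3^2) = 833.2597 m^2


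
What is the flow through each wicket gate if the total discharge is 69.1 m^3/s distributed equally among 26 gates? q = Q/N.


q = 69.1 / 26 = 2.6577 m^3/s


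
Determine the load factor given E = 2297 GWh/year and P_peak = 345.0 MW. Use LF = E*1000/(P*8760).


LF = 2297 * 1000 / (345.0 * 8760) = 0.7600


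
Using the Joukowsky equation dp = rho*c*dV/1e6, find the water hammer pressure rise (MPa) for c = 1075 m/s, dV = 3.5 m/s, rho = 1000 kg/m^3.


dp = 1000 * 1075 * 3.5 / 1e6 = 3.7625 MPa


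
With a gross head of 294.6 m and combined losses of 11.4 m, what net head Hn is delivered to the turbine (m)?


Hn = 294.6 - 11.4 = 283.2000 m


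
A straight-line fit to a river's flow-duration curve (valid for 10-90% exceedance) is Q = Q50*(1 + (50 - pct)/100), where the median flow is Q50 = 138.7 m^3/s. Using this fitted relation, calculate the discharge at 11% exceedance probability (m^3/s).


Q = 138.7 * (1 + (50 - 11)/100) = 192.7930 m^3/s


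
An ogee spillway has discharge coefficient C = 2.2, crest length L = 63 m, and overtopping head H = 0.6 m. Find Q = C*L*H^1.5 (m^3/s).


Q = 2.2 * 63 * 0.6^1.5 = 64.4155 m^3/s


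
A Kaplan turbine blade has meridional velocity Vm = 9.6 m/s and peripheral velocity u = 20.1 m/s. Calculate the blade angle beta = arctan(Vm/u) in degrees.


beta = arctan(9.6 / 20.1) = 25.5297 degrees


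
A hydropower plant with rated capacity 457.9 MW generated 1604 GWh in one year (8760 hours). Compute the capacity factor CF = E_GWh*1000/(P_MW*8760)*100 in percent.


CF = 1604 * 1000 / (457.9 * 8760) * 100 = 39.9880 %


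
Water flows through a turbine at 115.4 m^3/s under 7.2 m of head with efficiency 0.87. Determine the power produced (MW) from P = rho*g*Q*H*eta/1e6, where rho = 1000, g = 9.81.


P = 1000 * 9.81 * 115.4 * 7.2 * 0.87 / 1e6 = 7.0913 MW


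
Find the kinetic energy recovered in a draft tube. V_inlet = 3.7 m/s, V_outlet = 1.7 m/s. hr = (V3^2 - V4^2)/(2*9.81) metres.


hr = (3.7^2 - 1.7^2) / (2*9.81) = 0.5505 m


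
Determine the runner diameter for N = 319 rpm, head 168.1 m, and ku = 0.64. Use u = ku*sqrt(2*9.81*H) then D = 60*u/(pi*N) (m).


u = 0.64 * sqrt(2*9.81*168.1) = 36.7547 m/s
D = 60 * 36.7547 / (pi * 319) = 2.2005 m


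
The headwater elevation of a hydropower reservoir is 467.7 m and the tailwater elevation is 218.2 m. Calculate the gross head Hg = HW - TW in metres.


Hg = 467.7 - 218.2 = 249.5000 m


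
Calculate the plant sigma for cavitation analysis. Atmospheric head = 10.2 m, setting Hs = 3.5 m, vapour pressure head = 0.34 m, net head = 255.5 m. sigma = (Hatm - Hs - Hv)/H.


sigma = (10.2 - 3.5 - 0.34) / 255.5 = 0.0249


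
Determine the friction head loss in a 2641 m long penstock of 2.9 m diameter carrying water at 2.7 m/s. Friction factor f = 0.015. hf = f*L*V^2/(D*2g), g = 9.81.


hf = 0.015 * 2641 * 2.7^2 / (2.9 * 2 * 9.81) = 5.0756 m


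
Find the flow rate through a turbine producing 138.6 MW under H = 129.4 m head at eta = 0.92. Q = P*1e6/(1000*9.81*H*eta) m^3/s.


Q = 138.6 * 1e6 / (1000 * 9.81 * 129.4 * 0.92) = 118.6785 m^3/s


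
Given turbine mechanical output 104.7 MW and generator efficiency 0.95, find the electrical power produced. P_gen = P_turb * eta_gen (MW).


P_gen = 104.7 * 0.95 = 99.4650 MW


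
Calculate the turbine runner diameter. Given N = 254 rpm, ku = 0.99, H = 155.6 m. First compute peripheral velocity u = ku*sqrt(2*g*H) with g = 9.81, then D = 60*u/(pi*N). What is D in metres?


u = 0.99 * sqrt(2*9.81*155.6) = 54.7003 m/s
D = 60 * 54.7003 / (pi * 254) = 4.1130 m


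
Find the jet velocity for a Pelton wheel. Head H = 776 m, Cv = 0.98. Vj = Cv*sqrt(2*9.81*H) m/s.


Vj = 0.98 * sqrt(2*9.81*776) = 120.9223 m/s


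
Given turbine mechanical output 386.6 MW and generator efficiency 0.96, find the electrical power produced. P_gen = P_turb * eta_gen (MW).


P_gen = 386.6 * 0.96 = 371.1360 MW


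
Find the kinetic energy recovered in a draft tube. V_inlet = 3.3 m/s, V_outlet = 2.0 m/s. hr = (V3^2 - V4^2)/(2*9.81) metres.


hr = (3.3^2 - 2.0^2) / (2*9.81) = 0.3512 m


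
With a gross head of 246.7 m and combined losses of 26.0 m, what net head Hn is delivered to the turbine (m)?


Hn = 246.7 - 26.0 = 220.7000 m


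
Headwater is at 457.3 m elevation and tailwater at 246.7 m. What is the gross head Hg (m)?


Hg = 457.3 - 246.7 = 210.6000 m


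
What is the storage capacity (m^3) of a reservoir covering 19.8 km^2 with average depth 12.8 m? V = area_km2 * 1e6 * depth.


V = 19.8 * 1e6 * 12.8 = 2.5344e+08 m^3


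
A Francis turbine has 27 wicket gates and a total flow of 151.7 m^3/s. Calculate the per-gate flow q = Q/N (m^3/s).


q = 151.7 / 27 = 5.6185 m^3/s


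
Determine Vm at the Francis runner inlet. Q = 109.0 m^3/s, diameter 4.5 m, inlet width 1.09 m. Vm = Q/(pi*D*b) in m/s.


Vm = 109.0 / (pi * 4.5 * 1.09) = 7.0736 m/s


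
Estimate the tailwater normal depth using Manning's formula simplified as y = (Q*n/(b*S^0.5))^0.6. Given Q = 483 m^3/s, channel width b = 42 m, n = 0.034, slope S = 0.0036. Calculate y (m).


y = (483 * 0.034 / (42 * 0.0036^0.5))^0.6 = 3.0790 m


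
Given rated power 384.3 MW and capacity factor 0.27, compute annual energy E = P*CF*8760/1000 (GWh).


E = 384.3 * 0.27 * 8760 / 1000 = 908.9464 GWh


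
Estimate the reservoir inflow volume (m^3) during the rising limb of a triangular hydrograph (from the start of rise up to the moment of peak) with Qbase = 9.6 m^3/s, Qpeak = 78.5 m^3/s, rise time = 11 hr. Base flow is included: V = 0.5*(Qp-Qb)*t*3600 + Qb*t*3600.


V = 0.5*(78.5 - 9.6)*11*3600 + 9.6*11*3600 = 1.7444e+06 m^3


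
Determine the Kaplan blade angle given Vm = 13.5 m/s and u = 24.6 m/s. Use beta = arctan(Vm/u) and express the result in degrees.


beta = arctan(13.5 / 24.6) = 28.7571 degrees


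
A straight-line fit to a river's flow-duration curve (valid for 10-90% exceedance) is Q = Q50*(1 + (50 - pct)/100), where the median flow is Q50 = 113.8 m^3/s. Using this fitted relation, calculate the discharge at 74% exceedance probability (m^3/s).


Q = 113.8 * (1 + (50 - 74)/100) = 86.4880 m^3/s


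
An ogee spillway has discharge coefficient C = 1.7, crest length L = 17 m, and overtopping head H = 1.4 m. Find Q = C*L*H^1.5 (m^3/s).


Q = 1.7 * 17 * 1.4^1.5 = 47.8729 m^3/s


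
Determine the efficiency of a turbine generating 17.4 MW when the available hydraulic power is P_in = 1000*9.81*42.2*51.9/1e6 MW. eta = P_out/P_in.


P_in = 1000 * 9.81 * 42.2 * 51.9 / 1e6 = 21.4857 MW
eta = 17.4 / 21.4857 = 0.8098


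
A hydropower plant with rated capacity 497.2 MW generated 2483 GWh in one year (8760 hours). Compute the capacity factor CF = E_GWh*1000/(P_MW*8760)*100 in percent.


CF = 2483 * 1000 / (497.2 * 8760) * 100 = 57.0087 %


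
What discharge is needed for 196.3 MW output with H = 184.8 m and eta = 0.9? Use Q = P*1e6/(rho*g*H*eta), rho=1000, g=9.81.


Q = 196.3 * 1e6 / (1000 * 9.81 * 184.8 * 0.9) = 120.3114 m^3/s


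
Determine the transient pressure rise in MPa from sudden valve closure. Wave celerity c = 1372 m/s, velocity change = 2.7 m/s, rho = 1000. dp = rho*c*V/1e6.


dp = 1000 * 1372 * 2.7 / 1e6 = 3.7044 MPa


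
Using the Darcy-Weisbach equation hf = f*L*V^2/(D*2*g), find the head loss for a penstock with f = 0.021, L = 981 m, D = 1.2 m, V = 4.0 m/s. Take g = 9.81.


hf = 0.021 * 981 * 4.0^2 / (1.2 * 2 * 9.81) = 14.0000 m


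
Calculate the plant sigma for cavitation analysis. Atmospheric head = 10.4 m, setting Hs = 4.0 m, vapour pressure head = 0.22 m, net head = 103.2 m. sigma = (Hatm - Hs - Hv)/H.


sigma = (10.4 - 4.0 - 0.22) / 103.2 = 0.0599


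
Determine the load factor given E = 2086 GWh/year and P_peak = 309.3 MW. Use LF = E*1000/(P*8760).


LF = 2086 * 1000 / (309.3 * 8760) = 0.7699


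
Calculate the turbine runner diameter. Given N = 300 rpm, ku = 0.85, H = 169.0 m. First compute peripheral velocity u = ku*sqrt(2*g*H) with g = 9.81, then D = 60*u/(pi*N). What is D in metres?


u = 0.85 * sqrt(2*9.81*169.0) = 48.9454 m/s
D = 60 * 48.9454 / (pi * 300) = 3.1160 m


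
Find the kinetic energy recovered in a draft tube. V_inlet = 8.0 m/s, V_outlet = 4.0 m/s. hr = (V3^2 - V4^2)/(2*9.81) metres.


hr = (8.0^2 - 4.0^2) / (2*9.81) = 2.4465 m


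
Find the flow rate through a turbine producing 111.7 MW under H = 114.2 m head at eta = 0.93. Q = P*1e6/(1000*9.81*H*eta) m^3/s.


Q = 111.7 * 1e6 / (1000 * 9.81 * 114.2 * 0.93) = 107.2100 m^3/s


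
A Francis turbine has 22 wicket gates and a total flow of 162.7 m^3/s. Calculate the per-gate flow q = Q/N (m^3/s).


q = 162.7 / 22 = 7.3955 m^3/s


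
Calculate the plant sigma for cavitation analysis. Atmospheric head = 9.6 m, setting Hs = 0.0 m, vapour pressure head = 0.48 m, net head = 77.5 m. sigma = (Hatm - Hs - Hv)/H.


sigma = (9.6 - 0.0 - 0.48) / 77.5 = 0.1177


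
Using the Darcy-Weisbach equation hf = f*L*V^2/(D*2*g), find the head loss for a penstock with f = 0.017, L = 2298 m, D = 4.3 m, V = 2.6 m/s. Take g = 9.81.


hf = 0.017 * 2298 * 2.6^2 / (4.3 * 2 * 9.81) = 3.1302 m


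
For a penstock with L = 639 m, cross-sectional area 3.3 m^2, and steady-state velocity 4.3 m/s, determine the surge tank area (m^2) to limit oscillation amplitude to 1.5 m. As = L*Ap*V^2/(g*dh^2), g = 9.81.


As = 639 * 3.3 * 4.3^2 / (9.81 * 1.5^2) = 1766.4453 m^2


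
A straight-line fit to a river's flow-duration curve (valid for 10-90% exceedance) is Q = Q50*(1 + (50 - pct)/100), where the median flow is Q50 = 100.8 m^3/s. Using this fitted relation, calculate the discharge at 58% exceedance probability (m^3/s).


Q = 100.8 * (1 + (50 - 58)/100) = 92.7360 m^3/s


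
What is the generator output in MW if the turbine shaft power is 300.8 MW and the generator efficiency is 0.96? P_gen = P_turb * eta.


P_gen = 300.8 * 0.96 = 288.7680 MW


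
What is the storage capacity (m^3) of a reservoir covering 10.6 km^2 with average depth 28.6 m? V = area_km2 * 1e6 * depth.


V = 10.6 * 1e6 * 28.6 = 3.0316e+08 m^3


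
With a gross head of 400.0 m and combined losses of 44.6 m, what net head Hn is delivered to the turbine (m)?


Hn = 400.0 - 44.6 = 355.4000 m


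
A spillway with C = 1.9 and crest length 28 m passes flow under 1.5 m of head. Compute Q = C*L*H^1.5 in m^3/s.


Q = 1.9 * 28 * 1.5^1.5 = 97.7346 m^3/s


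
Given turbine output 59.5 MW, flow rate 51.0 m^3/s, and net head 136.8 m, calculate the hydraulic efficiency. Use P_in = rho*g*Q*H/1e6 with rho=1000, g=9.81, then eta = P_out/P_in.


P_in = 1000 * 9.81 * 51.0 * 136.8 / 1e6 = 68.4424 MW
eta = 59.5 / 68.4424 = 0.8693


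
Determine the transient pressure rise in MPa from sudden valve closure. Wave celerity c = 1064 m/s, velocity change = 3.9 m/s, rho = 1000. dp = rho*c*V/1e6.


dp = 1000 * 1064 * 3.9 / 1e6 = 4.1496 MPa


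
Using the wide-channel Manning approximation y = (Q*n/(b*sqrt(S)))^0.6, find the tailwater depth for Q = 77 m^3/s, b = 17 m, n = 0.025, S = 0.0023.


y = (77 * 0.025 / (17 * 0.0023^0.5))^0.6 = 1.6744 m


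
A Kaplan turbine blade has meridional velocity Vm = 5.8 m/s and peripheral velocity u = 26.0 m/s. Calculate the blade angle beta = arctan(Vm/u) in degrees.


beta = arctan(5.8 / 26.0) = 12.5755 degrees


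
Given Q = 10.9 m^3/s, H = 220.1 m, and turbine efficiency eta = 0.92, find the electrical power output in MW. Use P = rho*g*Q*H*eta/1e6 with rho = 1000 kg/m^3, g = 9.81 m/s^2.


P = 1000 * 9.81 * 10.9 * 220.1 * 0.92 / 1e6 = 21.6523 MW


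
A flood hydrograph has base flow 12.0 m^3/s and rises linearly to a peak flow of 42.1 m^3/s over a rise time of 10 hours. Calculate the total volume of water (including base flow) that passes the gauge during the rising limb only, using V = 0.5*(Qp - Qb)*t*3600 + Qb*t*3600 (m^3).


V = 0.5*(42.1 - 12.0)*10*3600 + 12.0*10*3600 = 973800.0000 m^3


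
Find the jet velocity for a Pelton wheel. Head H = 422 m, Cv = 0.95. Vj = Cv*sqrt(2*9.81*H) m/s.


Vj = 0.95 * sqrt(2*9.81*422) = 86.4429 m/s


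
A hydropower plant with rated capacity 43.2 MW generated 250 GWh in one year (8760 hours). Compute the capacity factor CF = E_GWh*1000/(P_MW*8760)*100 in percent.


CF = 250 * 1000 / (43.2 * 8760) * 100 = 66.0621 %


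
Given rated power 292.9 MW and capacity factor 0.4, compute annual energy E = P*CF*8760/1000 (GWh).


E = 292.9 * 0.4 * 8760 / 1000 = 1026.3216 GWh


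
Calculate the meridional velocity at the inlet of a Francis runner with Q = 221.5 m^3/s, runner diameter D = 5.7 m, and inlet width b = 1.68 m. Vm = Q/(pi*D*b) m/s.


Vm = 221.5 / (pi * 5.7 * 1.68) = 7.3627 m/s


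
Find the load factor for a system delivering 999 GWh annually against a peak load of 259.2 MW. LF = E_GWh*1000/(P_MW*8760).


LF = 999 * 1000 / (259.2 * 8760) = 0.4400


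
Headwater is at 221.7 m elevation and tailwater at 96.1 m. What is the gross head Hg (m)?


Hg = 221.7 - 96.1 = 125.6000 m


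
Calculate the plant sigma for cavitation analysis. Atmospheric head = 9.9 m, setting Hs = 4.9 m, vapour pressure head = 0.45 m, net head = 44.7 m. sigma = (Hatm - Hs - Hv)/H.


sigma = (9.9 - 4.9 - 0.45) / 44.7 = 0.1018


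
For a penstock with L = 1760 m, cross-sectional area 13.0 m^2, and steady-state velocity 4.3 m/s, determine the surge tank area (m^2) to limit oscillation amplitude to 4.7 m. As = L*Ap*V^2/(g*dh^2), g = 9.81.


As = 1760 * 13.0 * 4.3^2 / (9.81 * 4.7^2) = 1952.2175 m^2


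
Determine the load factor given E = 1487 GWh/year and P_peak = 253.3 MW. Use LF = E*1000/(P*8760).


LF = 1487 * 1000 / (253.3 * 8760) = 0.6701


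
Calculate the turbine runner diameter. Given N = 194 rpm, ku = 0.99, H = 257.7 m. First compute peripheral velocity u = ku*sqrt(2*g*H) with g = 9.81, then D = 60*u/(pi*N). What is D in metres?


u = 0.99 * sqrt(2*9.81*257.7) = 70.3950 m/s
D = 60 * 70.3950 / (pi * 194) = 6.9301 m


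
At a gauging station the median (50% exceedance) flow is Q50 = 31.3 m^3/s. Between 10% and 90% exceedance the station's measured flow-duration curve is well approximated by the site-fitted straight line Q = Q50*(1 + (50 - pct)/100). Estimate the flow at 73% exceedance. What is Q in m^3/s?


Q = 31.3 * (1 + (50 - 73)/100) = 24.1010 m^3/s


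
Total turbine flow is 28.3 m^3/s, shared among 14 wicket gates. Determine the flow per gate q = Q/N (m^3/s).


q = 28.3 / 14 = 2.0214 m^3/s


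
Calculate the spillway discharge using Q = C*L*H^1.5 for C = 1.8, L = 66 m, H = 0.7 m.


Q = 1.8 * 66 * 0.7^1.5 = 69.5766 m^3/s


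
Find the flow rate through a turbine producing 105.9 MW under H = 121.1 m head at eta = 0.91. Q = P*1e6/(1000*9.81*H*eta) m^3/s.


Q = 105.9 * 1e6 / (1000 * 9.81 * 121.1 * 0.91) = 97.9583 m^3/s


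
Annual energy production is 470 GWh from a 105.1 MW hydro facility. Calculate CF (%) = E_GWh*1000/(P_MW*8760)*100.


CF = 470 * 1000 / (105.1 * 8760) * 100 = 51.0494 %


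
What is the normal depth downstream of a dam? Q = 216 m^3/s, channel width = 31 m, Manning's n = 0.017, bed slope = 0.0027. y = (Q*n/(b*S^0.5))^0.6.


y = (216 * 0.017 / (31 * 0.0027^0.5))^0.6 = 1.6395 m


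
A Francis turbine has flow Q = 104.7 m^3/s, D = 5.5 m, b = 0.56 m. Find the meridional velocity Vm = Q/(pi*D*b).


Vm = 104.7 / (pi * 5.5 * 0.56) = 10.8205 m/s


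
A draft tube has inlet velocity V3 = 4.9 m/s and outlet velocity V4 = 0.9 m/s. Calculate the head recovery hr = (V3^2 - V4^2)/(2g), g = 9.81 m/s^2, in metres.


hr = (4.9^2 - 0.9^2) / (2*9.81) = 1.1825 m


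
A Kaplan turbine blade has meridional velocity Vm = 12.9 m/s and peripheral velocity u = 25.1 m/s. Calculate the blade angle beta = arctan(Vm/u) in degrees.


beta = arctan(12.9 / 25.1) = 27.2006 degrees


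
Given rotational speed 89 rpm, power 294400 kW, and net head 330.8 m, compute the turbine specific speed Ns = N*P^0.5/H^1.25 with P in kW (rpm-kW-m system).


Ns = 89 * 294400^0.5 / 330.8^1.25 = 34.2296


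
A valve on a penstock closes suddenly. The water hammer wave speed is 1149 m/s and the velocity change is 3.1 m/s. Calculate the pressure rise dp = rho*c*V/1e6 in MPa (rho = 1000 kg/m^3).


dp = 1000 * 1149 * 3.1 / 1e6 = 3.5619 MPa


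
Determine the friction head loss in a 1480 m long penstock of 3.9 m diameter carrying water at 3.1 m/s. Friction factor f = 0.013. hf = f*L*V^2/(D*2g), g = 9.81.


hf = 0.013 * 1480 * 3.1^2 / (3.9 * 2 * 9.81) = 2.4164 m


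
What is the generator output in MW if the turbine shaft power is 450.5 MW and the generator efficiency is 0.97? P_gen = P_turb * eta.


P_gen = 450.5 * 0.97 = 436.9850 MW


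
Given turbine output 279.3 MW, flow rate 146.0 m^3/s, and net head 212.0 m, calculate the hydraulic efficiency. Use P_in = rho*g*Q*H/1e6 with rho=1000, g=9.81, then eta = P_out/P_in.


P_in = 1000 * 9.81 * 146.0 * 212.0 / 1e6 = 303.6391 MW
eta = 279.3 / 303.6391 = 0.9198


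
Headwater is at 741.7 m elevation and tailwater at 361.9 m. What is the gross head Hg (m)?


Hg = 741.7 - 361.9 = 379.8000 m


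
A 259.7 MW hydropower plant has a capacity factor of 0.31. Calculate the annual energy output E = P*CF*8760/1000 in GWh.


E = 259.7 * 0.31 * 8760 / 1000 = 705.2413 GWh


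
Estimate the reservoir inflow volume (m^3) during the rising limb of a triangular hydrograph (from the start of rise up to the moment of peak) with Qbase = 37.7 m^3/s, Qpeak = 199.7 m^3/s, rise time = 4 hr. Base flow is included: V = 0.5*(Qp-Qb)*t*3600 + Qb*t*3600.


V = 0.5*(199.7 - 37.7)*4*3600 + 37.7*4*3600 = 1.7093e+06 m^3


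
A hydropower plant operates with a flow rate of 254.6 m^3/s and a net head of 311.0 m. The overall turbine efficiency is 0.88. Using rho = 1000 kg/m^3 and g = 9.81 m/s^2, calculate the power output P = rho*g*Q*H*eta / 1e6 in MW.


P = 1000 * 9.81 * 254.6 * 311.0 * 0.88 / 1e6 = 683.5503 MW


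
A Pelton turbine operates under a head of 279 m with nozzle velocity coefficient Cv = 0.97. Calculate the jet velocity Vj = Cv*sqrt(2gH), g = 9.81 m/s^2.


Vj = 0.97 * sqrt(2*9.81*279) = 71.7668 m/s


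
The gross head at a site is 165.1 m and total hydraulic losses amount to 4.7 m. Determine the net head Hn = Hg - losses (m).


Hn = 165.1 - 4.7 = 160.4000 m


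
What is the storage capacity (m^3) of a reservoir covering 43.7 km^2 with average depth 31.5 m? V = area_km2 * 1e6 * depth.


V = 43.7 * 1e6 * 31.5 = 1.3766e+09 m^3


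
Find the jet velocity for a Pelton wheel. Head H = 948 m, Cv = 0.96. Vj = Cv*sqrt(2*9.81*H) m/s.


Vj = 0.96 * sqrt(2*9.81*948) = 130.9257 m/s


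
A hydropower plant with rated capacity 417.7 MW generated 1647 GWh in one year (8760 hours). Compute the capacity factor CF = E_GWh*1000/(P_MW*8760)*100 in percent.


CF = 1647 * 1000 / (417.7 * 8760) * 100 = 45.0117 %


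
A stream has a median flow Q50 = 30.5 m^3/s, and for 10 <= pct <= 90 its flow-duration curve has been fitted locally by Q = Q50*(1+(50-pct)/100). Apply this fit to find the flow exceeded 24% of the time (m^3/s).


Q = 30.5 * (1 + (50 - 24)/100) = 38.4300 m^3/s


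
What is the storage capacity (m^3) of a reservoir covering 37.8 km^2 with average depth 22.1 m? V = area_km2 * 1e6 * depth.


V = 37.8 * 1e6 * 22.1 = 8.3538e+08 m^3


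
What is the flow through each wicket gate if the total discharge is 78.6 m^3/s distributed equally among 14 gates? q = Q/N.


q = 78.6 / 14 = 5.6143 m^3/s


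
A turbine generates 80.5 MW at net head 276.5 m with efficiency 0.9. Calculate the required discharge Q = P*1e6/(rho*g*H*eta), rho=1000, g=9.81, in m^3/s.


Q = 80.5 * 1e6 / (1000 * 9.81 * 276.5 * 0.9) = 32.9753 m^3/s


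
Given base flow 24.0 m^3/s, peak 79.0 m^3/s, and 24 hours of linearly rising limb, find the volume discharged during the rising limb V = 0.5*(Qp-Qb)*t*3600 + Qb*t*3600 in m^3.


V = 0.5*(79.0 - 24.0)*24*3600 + 24.0*24*3600 = 4.4496e+06 m^3


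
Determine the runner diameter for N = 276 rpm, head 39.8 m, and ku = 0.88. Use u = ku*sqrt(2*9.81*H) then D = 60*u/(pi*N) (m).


u = 0.88 * sqrt(2*9.81*39.8) = 24.5909 m/s
D = 60 * 24.5909 / (pi * 276) = 1.7016 m


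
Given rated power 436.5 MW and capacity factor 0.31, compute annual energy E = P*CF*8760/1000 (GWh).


E = 436.5 * 0.31 * 8760 / 1000 = 1185.3594 GWh


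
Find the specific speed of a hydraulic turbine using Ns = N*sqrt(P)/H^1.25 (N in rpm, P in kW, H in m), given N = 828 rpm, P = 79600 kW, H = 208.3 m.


Ns = 828 * 79600^0.5 / 208.3^1.25 = 295.2061


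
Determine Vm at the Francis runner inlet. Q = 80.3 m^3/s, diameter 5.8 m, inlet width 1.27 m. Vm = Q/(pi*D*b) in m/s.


Vm = 80.3 / (pi * 5.8 * 1.27) = 3.4700 m/s


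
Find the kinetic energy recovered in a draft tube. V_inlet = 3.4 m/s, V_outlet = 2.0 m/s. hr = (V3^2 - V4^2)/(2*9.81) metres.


hr = (3.4^2 - 2.0^2) / (2*9.81) = 0.3853 m


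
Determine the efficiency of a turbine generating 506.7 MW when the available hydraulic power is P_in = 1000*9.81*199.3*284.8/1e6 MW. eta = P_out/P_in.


P_in = 1000 * 9.81 * 199.3 * 284.8 / 1e6 = 556.8219 MW
eta = 506.7 / 556.8219 = 0.9100


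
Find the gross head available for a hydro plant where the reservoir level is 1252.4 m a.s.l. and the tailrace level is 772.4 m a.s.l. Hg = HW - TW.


Hg = 1252.4 - 772.4 = 480.0000 m


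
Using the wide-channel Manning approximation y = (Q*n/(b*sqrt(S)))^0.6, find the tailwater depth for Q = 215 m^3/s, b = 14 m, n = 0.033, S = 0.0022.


y = (215 * 0.033 / (14 * 0.0022^0.5))^0.6 = 4.1703 m


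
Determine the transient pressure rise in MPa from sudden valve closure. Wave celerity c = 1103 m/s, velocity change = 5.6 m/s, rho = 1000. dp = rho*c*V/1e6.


dp = 1000 * 1103 * 5.6 / 1e6 = 6.1768 MPa


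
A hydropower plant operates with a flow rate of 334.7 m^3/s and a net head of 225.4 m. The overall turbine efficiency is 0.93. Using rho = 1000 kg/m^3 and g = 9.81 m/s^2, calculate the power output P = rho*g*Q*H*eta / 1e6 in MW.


P = 1000 * 9.81 * 334.7 * 225.4 * 0.93 / 1e6 = 688.2743 MW


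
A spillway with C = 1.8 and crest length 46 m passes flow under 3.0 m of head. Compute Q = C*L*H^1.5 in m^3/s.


Q = 1.8 * 46 * 3.0^1.5 = 430.2414 m^3/s


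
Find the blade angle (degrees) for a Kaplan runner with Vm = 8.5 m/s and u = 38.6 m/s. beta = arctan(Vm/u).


beta = arctan(8.5 / 38.6) = 12.4187 degrees


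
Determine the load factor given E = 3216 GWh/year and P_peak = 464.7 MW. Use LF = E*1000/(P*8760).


LF = 3216 * 1000 / (464.7 * 8760) = 0.7900


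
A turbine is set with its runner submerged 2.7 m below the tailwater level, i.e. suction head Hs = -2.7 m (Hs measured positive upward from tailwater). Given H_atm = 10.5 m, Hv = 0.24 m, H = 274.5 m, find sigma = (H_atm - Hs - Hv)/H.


sigma = (10.5 - (-2.7) - 0.24) / 274.5 = 0.0472


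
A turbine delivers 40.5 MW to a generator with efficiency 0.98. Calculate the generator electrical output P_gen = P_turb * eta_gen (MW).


P_gen = 40.5 * 0.98 = 39.6900 MW


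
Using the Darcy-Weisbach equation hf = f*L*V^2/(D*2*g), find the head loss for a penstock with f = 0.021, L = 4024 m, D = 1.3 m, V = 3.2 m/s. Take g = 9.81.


hf = 0.021 * 4024 * 3.2^2 / (1.3 * 2 * 9.81) = 33.9262 m


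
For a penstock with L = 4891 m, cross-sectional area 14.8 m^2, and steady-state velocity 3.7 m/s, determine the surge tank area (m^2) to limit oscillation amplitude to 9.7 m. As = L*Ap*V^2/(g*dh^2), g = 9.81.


As = 4891 * 14.8 * 3.7^2 / (9.81 * 9.7^2) = 1073.6194 m^2


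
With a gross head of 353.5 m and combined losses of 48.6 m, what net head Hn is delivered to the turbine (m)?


Hn = 353.5 - 48.6 = 304.9000 m


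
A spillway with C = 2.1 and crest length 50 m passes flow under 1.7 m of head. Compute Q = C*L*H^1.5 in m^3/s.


Q = 2.1 * 50 * 1.7^1.5 = 232.7355 m^3/s


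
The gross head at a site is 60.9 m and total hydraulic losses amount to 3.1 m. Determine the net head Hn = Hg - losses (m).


Hn = 60.9 - 3.1 = 57.8000 m


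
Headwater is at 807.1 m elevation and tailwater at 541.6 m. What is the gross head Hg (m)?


Hg = 807.1 - 541.6 = 265.5000 m


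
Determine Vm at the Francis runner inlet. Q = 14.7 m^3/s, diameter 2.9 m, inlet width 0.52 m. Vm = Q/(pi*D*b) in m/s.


Vm = 14.7 / (pi * 2.9 * 0.52) = 3.1029 m/s


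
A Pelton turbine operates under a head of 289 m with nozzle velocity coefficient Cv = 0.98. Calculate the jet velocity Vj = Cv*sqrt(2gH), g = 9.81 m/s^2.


Vj = 0.98 * sqrt(2*9.81*289) = 73.7946 m/s


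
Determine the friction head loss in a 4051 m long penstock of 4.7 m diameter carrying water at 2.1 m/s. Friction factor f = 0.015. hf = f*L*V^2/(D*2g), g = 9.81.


hf = 0.015 * 4051 * 2.1^2 / (4.7 * 2 * 9.81) = 2.9060 m


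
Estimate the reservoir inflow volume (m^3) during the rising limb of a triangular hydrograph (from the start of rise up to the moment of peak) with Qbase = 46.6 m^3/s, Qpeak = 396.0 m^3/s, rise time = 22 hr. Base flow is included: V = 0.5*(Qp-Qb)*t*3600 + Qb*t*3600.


V = 0.5*(396.0 - 46.6)*22*3600 + 46.6*22*3600 = 1.7527e+07 m^3


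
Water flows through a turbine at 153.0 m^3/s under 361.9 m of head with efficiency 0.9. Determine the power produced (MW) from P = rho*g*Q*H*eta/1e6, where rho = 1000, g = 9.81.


P = 1000 * 9.81 * 153.0 * 361.9 * 0.9 / 1e6 = 488.8679 MW


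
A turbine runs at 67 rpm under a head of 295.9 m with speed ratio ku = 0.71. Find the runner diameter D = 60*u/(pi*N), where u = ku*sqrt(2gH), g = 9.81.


u = 0.71 * sqrt(2*9.81*295.9) = 54.0979 m/s
D = 60 * 54.0979 / (pi * 67) = 15.4208 m


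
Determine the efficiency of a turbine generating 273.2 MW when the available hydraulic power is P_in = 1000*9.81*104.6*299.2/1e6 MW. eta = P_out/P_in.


P_in = 1000 * 9.81 * 104.6 * 299.2 / 1e6 = 307.0169 MW
eta = 273.2 / 307.0169 = 0.8899


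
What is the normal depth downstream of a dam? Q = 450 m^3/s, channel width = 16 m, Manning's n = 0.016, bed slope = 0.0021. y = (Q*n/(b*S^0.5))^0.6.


y = (450 * 0.016 / (16 * 0.0021^0.5))^0.6 = 3.9379 m


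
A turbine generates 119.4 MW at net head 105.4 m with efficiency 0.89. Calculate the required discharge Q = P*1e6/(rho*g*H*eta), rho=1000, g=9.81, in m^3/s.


Q = 119.4 * 1e6 / (1000 * 9.81 * 105.4 * 0.89) = 129.7492 m^3/s


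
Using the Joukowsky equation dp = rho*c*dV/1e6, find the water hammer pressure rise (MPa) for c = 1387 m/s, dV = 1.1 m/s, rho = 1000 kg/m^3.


dp = 1000 * 1387 * 1.1 / 1e6 = 1.5257 MPa


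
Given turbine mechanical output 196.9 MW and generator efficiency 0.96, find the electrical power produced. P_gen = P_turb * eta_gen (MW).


P_gen = 196.9 * 0.96 = 189.0240 MW


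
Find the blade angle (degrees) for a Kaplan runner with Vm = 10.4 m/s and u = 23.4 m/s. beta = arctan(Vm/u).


beta = arctan(10.4 / 23.4) = 23.9625 degrees


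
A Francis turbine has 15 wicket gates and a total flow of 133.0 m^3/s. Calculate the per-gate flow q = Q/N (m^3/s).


q = 133.0 / 15 = 8.8667 m^3/s


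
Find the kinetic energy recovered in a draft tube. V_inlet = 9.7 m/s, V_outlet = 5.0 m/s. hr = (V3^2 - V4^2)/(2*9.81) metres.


hr = (9.7^2 - 5.0^2) / (2*9.81) = 3.5214 m


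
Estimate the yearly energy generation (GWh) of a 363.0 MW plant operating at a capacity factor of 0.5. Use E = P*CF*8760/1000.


E = 363.0 * 0.5 * 8760 / 1000 = 1589.9400 GWh


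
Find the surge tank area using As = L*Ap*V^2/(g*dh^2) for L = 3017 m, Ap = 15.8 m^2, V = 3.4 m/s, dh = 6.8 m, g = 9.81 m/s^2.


As = 3017 * 15.8 * 3.4^2 / (9.81 * 6.8^2) = 1214.7961 m^2


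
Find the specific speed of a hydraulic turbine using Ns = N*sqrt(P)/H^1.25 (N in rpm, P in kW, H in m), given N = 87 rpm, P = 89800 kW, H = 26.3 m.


Ns = 87 * 89800^0.5 / 26.3^1.25 = 437.7365


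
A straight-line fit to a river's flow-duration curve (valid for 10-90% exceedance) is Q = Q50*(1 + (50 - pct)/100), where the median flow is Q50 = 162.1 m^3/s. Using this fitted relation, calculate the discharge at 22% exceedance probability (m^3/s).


Q = 162.1 * (1 + (50 - 22)/100) = 207.4880 m^3/s


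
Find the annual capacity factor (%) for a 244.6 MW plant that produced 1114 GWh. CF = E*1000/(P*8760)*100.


CF = 1114 * 1000 / (244.6 * 8760) * 100 = 51.9906 %


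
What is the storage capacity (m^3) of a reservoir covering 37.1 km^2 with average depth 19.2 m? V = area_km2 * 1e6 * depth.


V = 37.1 * 1e6 * 19.2 = 7.1232e+08 m^3


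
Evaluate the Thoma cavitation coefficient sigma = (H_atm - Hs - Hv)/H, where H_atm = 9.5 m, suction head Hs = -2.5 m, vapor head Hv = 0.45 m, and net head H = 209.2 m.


sigma = (9.5 - (-2.5) - 0.45) / 209.2 = 0.0552


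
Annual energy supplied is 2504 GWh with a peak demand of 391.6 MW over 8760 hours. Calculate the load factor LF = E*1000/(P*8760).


LF = 2504 * 1000 / (391.6 * 8760) = 0.7299


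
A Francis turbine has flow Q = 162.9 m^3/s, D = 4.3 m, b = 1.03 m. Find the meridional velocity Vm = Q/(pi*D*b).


Vm = 162.9 / (pi * 4.3 * 1.03) = 11.7075 m/s


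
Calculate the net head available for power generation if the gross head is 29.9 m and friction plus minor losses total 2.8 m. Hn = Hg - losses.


Hn = 29.9 - 2.8 = 27.1000 m


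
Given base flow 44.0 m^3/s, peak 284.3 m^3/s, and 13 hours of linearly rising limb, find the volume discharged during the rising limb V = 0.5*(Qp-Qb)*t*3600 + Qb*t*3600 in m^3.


V = 0.5*(284.3 - 44.0)*13*3600 + 44.0*13*3600 = 7.6822e+06 m^3


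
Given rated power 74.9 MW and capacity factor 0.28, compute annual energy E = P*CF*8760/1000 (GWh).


E = 74.9 * 0.28 * 8760 / 1000 = 183.7147 GWh


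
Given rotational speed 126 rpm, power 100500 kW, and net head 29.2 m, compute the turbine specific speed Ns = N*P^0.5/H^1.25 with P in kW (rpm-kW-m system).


Ns = 126 * 100500^0.5 / 29.2^1.25 = 588.4709


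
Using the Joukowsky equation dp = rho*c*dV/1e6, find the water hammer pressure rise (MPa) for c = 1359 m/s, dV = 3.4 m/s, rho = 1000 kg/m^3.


dp = 1000 * 1359 * 3.4 / 1e6 = 4.6206 MPa


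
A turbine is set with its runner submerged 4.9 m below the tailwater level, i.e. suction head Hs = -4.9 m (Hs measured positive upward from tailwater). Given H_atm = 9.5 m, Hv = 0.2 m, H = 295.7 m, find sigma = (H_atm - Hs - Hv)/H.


sigma = (9.5 - (-4.9) - 0.2) / 295.7 = 0.0480


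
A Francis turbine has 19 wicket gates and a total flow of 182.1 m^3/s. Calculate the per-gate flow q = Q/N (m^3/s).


q = 182.1 / 19 = 9.5842 m^3/s


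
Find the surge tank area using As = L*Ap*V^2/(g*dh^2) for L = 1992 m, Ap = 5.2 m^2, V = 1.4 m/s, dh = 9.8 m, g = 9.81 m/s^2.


As = 1992 * 5.2 * 1.4^2 / (9.81 * 9.8^2) = 21.5490 m^2


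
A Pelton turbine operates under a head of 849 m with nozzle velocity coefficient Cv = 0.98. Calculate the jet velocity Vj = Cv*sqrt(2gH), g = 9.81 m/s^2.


Vj = 0.98 * sqrt(2*9.81*849) = 126.4822 m/s


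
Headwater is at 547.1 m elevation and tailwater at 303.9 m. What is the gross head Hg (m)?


Hg = 547.1 - 303.9 = 243.2000 m


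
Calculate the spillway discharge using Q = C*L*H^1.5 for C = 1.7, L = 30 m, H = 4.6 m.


Q = 1.7 * 30 * 4.6^1.5 = 503.1609 m^3/s


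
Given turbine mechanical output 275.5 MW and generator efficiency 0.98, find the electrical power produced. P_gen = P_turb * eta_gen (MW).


P_gen = 275.5 * 0.98 = 269.9900 MW


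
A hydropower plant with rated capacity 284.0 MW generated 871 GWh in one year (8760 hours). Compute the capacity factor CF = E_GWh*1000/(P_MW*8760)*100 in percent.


CF = 871 * 1000 / (284.0 * 8760) * 100 = 35.0103 %


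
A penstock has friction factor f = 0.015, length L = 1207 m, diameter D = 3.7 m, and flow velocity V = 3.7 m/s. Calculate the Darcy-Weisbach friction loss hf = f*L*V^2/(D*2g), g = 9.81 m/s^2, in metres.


hf = 0.015 * 1207 * 3.7^2 / (3.7 * 2 * 9.81) = 3.4143 m


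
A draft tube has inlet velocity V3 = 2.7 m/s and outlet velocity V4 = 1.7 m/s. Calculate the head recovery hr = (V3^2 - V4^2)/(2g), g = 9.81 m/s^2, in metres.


hr = (2.7^2 - 1.7^2) / (2*9.81) = 0.2243 m


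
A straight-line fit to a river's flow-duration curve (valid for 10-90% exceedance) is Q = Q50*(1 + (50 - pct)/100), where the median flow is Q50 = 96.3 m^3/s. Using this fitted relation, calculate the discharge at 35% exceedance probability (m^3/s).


Q = 96.3 * (1 + (50 - 35)/100) = 110.7450 m^3/s


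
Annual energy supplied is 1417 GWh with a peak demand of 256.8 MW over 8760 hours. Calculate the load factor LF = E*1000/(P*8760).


LF = 1417 * 1000 / (256.8 * 8760) = 0.6299
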